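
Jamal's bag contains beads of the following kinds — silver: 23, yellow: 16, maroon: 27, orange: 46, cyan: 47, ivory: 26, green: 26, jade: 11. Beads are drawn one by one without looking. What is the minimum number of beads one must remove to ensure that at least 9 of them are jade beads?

220

In the worst case for collecting jade beads, every non-jade bead comes out first.
There are 23 + 16 + 27 + 46 + 47 + 26 + 26 = 211 non-jade beads altogether.
After those, each further bead must be jade, so 211 + 9 = 220 draws guarantee 9 jade beads.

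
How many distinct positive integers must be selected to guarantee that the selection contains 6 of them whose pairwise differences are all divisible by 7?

36

Integers whose pairwise differences are multiples of 7 are exactly those sharing a remainder mod 7. The 7 residue classes mod 7 are the pigeonholes.
With 35 integers one could put 5 in each residue class and have no class reach 6.
The 36th integer pushes some class to 6, so 7·5 + 1 = 36.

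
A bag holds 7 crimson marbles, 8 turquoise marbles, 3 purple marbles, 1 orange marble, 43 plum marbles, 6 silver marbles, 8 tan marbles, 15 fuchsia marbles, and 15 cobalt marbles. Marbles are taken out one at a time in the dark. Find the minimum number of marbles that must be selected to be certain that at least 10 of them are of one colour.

61

By the pigeonhole principle, the 9 colours are the holes; the marbles drawn are the pigeons.
To avoid 10 of any one colour, the worst case takes at most 9 of each colour, or every marble of a colour that has fewer than 9.
That gives 7 + 8 + 3 + 1 + 9 + 6 + 8 + 9 + 9 = 60 marbles with no colour reaching 10.
The next marble forces some colour to 10, so 60 + 1 = 61.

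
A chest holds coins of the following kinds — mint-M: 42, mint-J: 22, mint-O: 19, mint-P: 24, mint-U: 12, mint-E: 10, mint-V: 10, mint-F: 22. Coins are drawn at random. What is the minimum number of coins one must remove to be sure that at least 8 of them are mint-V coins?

159

In the worst case for collecting mint-V coins, every non-mint-V coin comes out first.
There are 42 + 22 + 19 + 24 + 12 + 10 + 22 = 151 non-mint-V coins altogether.
After those, each further coin must be mint-V, so 151 + 8 = 159 draws guarantee 8 mint-V coins.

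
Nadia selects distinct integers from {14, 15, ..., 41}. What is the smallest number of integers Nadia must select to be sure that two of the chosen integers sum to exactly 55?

15

Group the elements by complementary pair {x, 55−x}: {14,41}, {15,40}, {16,39}, …, giving 14 two-element pairs.
Pigeonhole: treating each of those 14 groups as a pigeonhole, one can pick one integer per group — 14 integers — with no two summing to 55.
The 15th integer lands in an occupied pair, forcing a sum of 55.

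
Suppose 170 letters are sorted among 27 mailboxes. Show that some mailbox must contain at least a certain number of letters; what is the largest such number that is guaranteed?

7

The 27 mailboxes are the holes and the 170 letters are the pigeons.
If every mailbox held at most 6 letters, the total would be at most 27 × 6 = 162, which is less than 170.
So some mailbox holds at least ⌈170/27⌉ = 7 letters.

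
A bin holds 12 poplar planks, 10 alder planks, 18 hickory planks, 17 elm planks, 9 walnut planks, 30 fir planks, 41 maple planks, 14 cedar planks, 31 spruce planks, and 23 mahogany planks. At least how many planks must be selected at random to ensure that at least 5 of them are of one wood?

An adversary could hand out at most 4 planks per wood: 4 + 4 + 4 + 4 + 4 + 4 + 4 + 4 + 4 + 4 = 40 planks and still no wood has 5.
By the pigeonhole principle, one more plank lands in a wood already at 4, so 41 draws are enough and 40 are not.

41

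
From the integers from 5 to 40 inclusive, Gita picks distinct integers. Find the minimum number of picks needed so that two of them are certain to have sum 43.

Group the elements by complementary pair {x, 43−x}: {5,38}, {6,37}, {7,36}, …, giving 17 two-element pairs and 2 integers whose partner 43−x falls outside [5,40].
Treating each of those 19 groups as a pigeonhole, one can pick one integer per group — 19 integers — with no two summing to 43.
The 20th integer lands in an occupied pair, forcing a sum of 43.

20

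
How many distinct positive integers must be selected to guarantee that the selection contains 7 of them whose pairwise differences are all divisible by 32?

Integers whose pairwise differences are multiples of 32 are exactly those sharing a remainder mod 32. The 32 residue classes mod 32 are the pigeonholes.
With 192 integers one could put 6 in each residue class and have no class reach 7.
The 193rd integer pushes some class to 7, so 32·6 + 1 = 193.

193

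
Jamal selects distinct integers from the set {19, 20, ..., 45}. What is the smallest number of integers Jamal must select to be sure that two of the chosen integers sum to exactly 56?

19

Group the elements by complementary pair {x, 56−x}: {19,37}, {20,36}, {21,35}, …, giving 9 two-element pairs; the single value 28 (it cannot pair with itself since the integers are distinct); and 8 integers whose partner 56−x falls outside [19,45].
Treating each of those 18 groups as a pigeonhole, one can pick one integer per group — 18 integers — with no two summing to 56.
The 19th integer lands in an occupied pair, forcing a sum of 56.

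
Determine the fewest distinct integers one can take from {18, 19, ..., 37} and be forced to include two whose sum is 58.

13

Two chosen integers sum to 58 exactly when both halves of some pair {x, 58−x} with 21 ≤ x ≤ 58−x ≤ 37 are chosen — 8 such pairs.
The remaining 4 elements (those with no distinct partner in range) can never complete a 58-sum, so the worst case takes all of them and one from each pair: 4 + 8 = 12.
By the pigeonhole principle, the 13th integer has to be the second member of some pair, so 12 + 1 = 13.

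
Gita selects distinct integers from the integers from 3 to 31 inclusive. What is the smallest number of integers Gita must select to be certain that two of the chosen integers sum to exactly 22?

22

Two chosen integers sum to 22 exactly when both halves of some pair {x, 22−x} with 3 ≤ x ≤ 22−x ≤ 19 are chosen — 8 such pairs.
The remaining 13 elements (those with no distinct partner in range) can never complete a 22-sum, so the worst case takes all of them and one from each pair: 13 + 8 = 21.
By the pigeonhole principle, the 22nd integer has to be the second member of some pair, so 21 + 1 = 22.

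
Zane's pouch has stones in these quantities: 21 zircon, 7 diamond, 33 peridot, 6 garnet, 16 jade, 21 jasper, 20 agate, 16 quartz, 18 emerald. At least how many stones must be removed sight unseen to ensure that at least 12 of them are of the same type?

91

By the pigeonhole principle, the 9 types are the holes; the stones drawn are the pigeons.
To avoid 12 of any one type, the worst case takes at most 11 of each type, or every stone of a type that has fewer than 11.
That gives 11 + 7 + 11 + 6 + 11 + 11 + 11 + 11 + 11 = 90 stones with no type reaching 12.
The next stone forces some type to 12, so 90 + 1 = 91.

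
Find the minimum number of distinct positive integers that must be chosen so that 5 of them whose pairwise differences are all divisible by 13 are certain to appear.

Integers whose pairwise differences are multiples of 13 are exactly those sharing a remainder mod 13. By the pigeonhole principle, the 13 residue classes mod 13 are the pigeonholes.
With 52 integers one could put 4 in each residue class and have no class reach 5.
The 53rd integer pushes some class to 5, so 13·4 + 1 = 53.

53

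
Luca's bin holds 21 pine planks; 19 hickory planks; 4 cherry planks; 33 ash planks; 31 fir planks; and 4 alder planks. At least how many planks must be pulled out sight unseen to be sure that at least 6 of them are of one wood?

Pigeonhole: the 6 woods are the holes; the planks drawn are the pigeons.
To avoid 6 of any one wood, the worst case takes at most 5 of each wood, or every plank of a wood that has fewer than 5.
That gives 5 + 5 + 4 + 5 + 5 + 4 = 28 planks with no wood reaching 6.
The next plank forces some wood to 6, so 28 + 1 = 29.

29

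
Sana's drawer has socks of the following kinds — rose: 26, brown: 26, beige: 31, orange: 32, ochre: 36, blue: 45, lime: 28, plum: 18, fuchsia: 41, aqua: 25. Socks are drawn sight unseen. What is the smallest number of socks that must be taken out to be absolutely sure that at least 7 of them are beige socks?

284

In the worst case for collecting beige socks, every non-beige sock comes out first.
There are 26 + 26 + 32 + 36 + 45 + 28 + 18 + 41 + 25 = 277 non-beige socks altogether.
After those, each further sock must be beige, so 277 + 7 = 284 draws guarantee 7 beige socks.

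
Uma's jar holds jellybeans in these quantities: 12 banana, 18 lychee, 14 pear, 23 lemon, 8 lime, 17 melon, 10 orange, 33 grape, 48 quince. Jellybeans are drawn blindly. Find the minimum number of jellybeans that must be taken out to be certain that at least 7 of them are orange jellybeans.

In the worst case for collecting orange jellybeans, every non-orange jellybean comes out first.
There are 12 + 18 + 14 + 23 + 8 + 17 + 33 + 48 = 173 non-orange jellybeans altogether.
After those, each further jellybean must be orange, so 173 + 7 = 180 draws guarantee 7 orange jellybeans.

180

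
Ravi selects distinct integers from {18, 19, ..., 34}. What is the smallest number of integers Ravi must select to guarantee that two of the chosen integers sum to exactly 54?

11

Group the elements by complementary pair {x, 54−x}: {20,34}, {21,33}, {22,32}, …, giving 7 two-element pairs; the single value 27 (it cannot pair with itself since the integers are distinct); and 2 integers whose partner 54−x falls outside [18,34].
Pigeonhole: treating each of those 10 groups as a pigeonhole, one can pick one integer per group — 10 integers — with no two summing to 54.
The 11th integer lands in an occupied pair, forcing a sum of 54.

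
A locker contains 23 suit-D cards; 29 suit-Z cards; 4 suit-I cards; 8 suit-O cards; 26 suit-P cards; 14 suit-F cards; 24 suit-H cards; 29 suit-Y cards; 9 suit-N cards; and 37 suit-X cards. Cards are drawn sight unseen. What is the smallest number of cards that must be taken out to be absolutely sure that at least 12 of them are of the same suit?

The 10 suits are the holes; the cards drawn are the pigeons.
To avoid 12 of any one suit, the worst case takes at most 11 of each suit, or every card of a suit that has fewer than 11.
That gives 11 + 11 + 4 + 8 + 11 + 11 + 11 + 11 + 9 + 11 = 98 cards with no suit reaching 12.
The next card forces some suit to 12, so 98 + 1 = 99.

99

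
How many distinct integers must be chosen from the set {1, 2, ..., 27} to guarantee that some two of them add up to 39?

20

Group the elements by complementary pair {x, 39−x}: {12,27}, {13,26}, {14,25}, …, giving 8 two-element pairs and 11 integers whose partner 39−x falls outside [1,27].
Treating each of those 19 groups as a pigeonhole, one can pick one integer per group — 19 integers — with no two summing to 39.
The 20th integer lands in an occupied pair, forcing a sum of 39.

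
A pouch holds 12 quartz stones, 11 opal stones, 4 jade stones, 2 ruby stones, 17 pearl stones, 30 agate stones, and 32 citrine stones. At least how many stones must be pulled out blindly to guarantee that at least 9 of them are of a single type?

Pigeonhole: put each drawn stone into a box by type. The largest draw with every box below 9 takes min(count, 8) from each type; types with fewer than 8 contribute all they have.
Σ min(cᵢ, 8) = 8 + 8 + 4 + 2 + 8 + 8 + 8 = 46.
Draw number 46 + 1 = 47 must push one box to 9.

47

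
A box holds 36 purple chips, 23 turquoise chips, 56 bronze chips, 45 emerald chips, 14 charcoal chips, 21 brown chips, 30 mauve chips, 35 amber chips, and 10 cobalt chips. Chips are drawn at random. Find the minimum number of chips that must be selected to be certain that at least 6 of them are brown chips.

255

In the worst case for collecting brown chips, every non-brown chip comes out first.
There are 36 + 23 + 56 + 45 + 14 + 30 + 35 + 10 = 249 non-brown chips altogether.
After those, each further chip must be brown, so 249 + 6 = 255 draws guarantee 6 brown chips.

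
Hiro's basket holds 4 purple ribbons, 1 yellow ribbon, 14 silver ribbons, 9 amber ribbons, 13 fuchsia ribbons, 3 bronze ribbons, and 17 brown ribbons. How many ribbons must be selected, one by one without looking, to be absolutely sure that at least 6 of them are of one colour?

An adversary could hand out at most 5 ribbons per colour (purple, yellow, bronze run out sooner): 4 + 1 + 5 + 5 + 5 + 3 + 5 = 28 ribbons and still no colour has 6.
By the pigeonhole principle, one more ribbon lands in a colour already at 5, so 29 draws are enough and 28 are not.

29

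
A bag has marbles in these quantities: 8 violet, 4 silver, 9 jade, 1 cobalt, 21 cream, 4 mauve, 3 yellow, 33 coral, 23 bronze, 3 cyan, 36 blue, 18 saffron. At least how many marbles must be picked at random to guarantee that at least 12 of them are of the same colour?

An adversary could hand out at most 11 marbles per colour (7 colours run out sooner): 8 + 4 + 9 + 1 + 11 + 4 + 3 + 11 + 11 + 3 + 11 + 11 = 87 marbles and still no colour has 12.
Pigeonhole: one more marble lands in a colour already at 11, so 88 draws are enough and 87 are not.

88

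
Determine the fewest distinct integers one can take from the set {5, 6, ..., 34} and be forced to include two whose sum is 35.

18

Two chosen integers sum to 35 exactly when both halves of some pair {x, 35−x} with 5 ≤ x ≤ 35−x ≤ 30 are chosen — 13 such pairs.
The remaining 4 elements (those with no distinct partner in range) can never complete a 35-sum, so the worst case takes all of them and one from each pair: 4 + 13 = 17.
The 18th integer has to be the second member of some pair, so 17 + 1 = 18.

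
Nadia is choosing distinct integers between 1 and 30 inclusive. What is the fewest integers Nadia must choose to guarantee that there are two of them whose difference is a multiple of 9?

10

Integers whose pairwise differences are multiples of 9 are exactly those sharing a remainder mod 9. The 9 residue classes mod 9 are the pigeonholes.
With 9 integers one could put 1 in each residue class and have no class reach 2.
The 10th integer pushes some class to 2, so 9·1 + 1 = 10.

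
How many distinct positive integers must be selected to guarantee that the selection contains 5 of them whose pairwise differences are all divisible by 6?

25

Integers whose pairwise differences are multiples of 6 are exactly those sharing a remainder mod 6. The 6 residue classes mod 6 are the pigeonholes.
With 24 integers one could put 4 in each residue class and have no class reach 5.
The 25th integer pushes some class to 5, so 6·4 + 1 = 25.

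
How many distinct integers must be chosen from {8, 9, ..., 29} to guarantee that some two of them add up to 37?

12

Group the elements by complementary pair {x, 37−x}: {8,29}, {9,28}, {10,27}, …, giving 11 two-element pairs.
Treating each of those 11 groups as a pigeonhole, one can pick one integer per group — 11 integers — with no two summing to 37.
The 12th integer lands in an occupied pair, forcing a sum of 37.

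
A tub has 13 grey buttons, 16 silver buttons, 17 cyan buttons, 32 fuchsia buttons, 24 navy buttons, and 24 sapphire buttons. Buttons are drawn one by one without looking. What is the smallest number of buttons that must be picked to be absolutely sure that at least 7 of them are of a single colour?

37

Pigeonhole: put each drawn button into a box by colour. The largest draw with every box below 7 takes min(count, 6) from each colour.
Σ min(cᵢ, 6) = 6 + 6 + 6 + 6 + 6 + 6 = 36.
Draw number 36 + 1 = 37 must push one box to 7.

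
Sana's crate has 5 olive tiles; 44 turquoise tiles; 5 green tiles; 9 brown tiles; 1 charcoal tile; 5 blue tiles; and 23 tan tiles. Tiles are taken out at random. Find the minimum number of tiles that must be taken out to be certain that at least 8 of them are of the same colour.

38

The 7 colours are the holes; the tiles drawn are the pigeons.
To avoid 8 of any one colour, the worst case takes at most 7 of each colour, or every tile of a colour that has fewer than 7.
That gives 5 + 7 + 5 + 7 + 1 + 5 + 7 = 37 tiles with no colour reaching 8.
The next tile forces some colour to 8, so 37 + 1 = 38.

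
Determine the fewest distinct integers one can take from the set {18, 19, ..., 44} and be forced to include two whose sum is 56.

18

Two chosen integers sum to 56 exactly when both halves of some pair {x, 56−x} with 18 ≤ x ≤ 56−x ≤ 38 are chosen — 10 such pairs.
The remaining 7 elements (those with no distinct partner in range) can never complete a 56-sum, so the worst case takes all of them and one from each pair: 7 + 10 = 17.
By the pigeonhole principle, the 18th integer has to be the second member of some pair, so 17 + 1 = 18.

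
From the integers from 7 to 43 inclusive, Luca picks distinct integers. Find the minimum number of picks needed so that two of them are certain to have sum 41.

24

Two chosen integers sum to 41 exactly when both halves of some pair {x, 41−x} with 7 ≤ x ≤ 41−x ≤ 34 are chosen — 14 such pairs.
The remaining 9 elements (those with no distinct partner in range) can never complete a 41-sum, so the worst case takes all of them and one from each pair: 9 + 14 = 23.
The 24th integer has to be the second member of some pair, so 23 + 1 = 24.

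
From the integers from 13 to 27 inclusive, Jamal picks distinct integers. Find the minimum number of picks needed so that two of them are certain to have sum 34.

12

Two chosen integers sum to 34 exactly when both halves of some pair {x, 34−x} with 13 ≤ x ≤ 34−x ≤ 21 are chosen — 4 such pairs.
The remaining 7 elements (those with no distinct partner in range) can never complete a 34-sum, so the worst case takes all of them and one from each pair: 7 + 4 = 11.
The 12th integer has to be the second member of some pair, so 11 + 1 = 12.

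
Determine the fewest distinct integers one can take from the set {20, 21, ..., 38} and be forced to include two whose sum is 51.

14

A set avoiding the sum 51 can contain at most one of each pair {x, 51−x}, plus the 7 elements whose complement lies outside the range.
The integers 26, …, 38 (13 of them) are such a set: any two sum to at least 26+27 = 53 > 51.
Pigeonhole: any 14th integer completes one of the 6 pairs, so 14 choices force a sum of 51.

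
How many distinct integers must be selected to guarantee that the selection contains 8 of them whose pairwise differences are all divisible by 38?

Integers whose pairwise differences are multiples of 38 are exactly those sharing a remainder mod 38. By the pigeonhole principle, the 38 residue classes mod 38 are the pigeonholes.
With 266 integers one could put 7 in each residue class and have no class reach 8.
The 267th integer pushes some class to 8, so 38·7 + 1 = 267.

267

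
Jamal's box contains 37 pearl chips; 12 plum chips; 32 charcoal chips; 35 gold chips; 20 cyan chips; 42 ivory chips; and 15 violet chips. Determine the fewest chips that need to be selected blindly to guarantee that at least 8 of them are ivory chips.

159

In the worst case for collecting ivory chips, every non-ivory chip comes out first.
There are 37 + 12 + 32 + 35 + 20 + 15 = 151 non-ivory chips altogether.
After those, each further chip must be ivory, so 151 + 8 = 159 draws guarantee 8 ivory chips.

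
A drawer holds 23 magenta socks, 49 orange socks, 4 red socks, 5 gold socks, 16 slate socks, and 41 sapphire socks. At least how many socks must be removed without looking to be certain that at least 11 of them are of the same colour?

An adversary could hand out at most 10 socks per colour (red, gold run out sooner): 10 + 10 + 4 + 5 + 10 + 10 = 49 socks and still no colour has 11.
By pigeonhole, one more sock lands in a colour already at 10, so 50 draws are enough and 49 are not.

50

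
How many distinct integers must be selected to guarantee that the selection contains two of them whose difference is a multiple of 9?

10

Integers whose pairwise differences are multiples of 9 are exactly those sharing a remainder mod 9. By pigeonhole, the 9 residue classes mod 9 are the pigeonholes.
With 9 integers one could put 1 in each residue class and have no class reach 2.
The 10th integer pushes some class to 2, so 9·1 + 1 = 10.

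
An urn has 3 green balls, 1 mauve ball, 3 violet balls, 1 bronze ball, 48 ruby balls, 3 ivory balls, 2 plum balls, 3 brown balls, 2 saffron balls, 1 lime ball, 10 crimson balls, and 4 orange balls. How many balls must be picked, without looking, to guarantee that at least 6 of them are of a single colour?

34

By the pigeonhole principle, the 12 colours are the holes; the balls drawn are the pigeons.
To avoid 6 of any one colour, the worst case takes at most 5 of each colour, or every ball of a colour that has fewer than 5.
That gives 3 + 1 + 3 + 1 + 5 + 3 + 2 + 3 + 2 + 1 + 5 + 4 = 33 balls with no colour reaching 6.
The next ball forces some colour to 6, so 33 + 1 = 34.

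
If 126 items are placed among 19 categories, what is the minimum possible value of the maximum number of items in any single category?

The 19 categories are the holes and the 126 items are the pigeons.
If every category held at most 6 items, the total would be at most 19 × 6 = 114, which is less than 126.
So some category holds at least ⌈126/19⌉ = 7 items.

7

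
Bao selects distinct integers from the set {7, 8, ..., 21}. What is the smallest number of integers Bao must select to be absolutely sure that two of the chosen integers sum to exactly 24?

Two chosen integers sum to 24 exactly when both halves of some pair {x, 24−x} with 7 ≤ x ≤ 24−x ≤ 17 are chosen — 5 such pairs.
The remaining 5 elements (those with no distinct partner in range) can never complete a 24-sum, so the worst case takes all of them and one from each pair: 5 + 5 = 10.
Pigeonhole: the 11th integer has to be the second member of some pair, so 10 + 1 = 11.

11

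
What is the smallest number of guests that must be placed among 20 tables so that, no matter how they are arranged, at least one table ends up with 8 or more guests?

With 140 guests one could put exactly 7 in each of the 20 tables, and no table would reach 8.
By pigeonhole, one more guest must land in a table that already has 7, giving it 8.
So 20 × 7 + 1 = 141 guests are required.

141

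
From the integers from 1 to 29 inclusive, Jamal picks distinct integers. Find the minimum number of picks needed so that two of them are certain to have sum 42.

22

A set avoiding the sum 42 can contain at most one of each pair {x, 42−x}, plus the 13 elements whose complement lies outside the range or equal to its own complement.
The integers 1, …, 21 (21 of them) are such a set: any two sum to at least 1+2 = 3 and at most 20+21 = 41 < 42.
By the pigeonhole principle, any 22nd integer completes one of the 8 pairs, so 22 choices force a sum of 42.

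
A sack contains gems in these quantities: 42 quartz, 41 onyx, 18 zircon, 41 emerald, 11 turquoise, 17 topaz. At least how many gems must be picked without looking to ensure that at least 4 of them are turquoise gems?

In the worst case for collecting turquoise gems, every non-turquoise gem comes out first.
There are 42 + 41 + 18 + 41 + 17 = 159 non-turquoise gems altogether.
After those, each further gem must be turquoise, so 159 + 4 = 163 draws guarantee 4 turquoise gems.

163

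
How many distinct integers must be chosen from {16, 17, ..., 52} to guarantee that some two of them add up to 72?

A set avoiding the sum 72 can contain at most one of each pair {x, 72−x}, plus the 5 elements whose complement lies outside the range or equal to its own complement.
The integers 16, …, 36 (21 of them) are such a set: any two sum to at least 16+17 = 33 and at most 35+36 = 71 < 72.
By the pigeonhole principle, any 22nd integer completes one of the 16 pairs, so 22 choices force a sum of 72.

22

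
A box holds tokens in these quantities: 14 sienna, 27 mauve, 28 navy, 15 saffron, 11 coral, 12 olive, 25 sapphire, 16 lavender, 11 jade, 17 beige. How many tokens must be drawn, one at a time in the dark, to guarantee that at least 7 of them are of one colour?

Put each drawn token into a box by colour. The largest draw with every box below 7 takes min(count, 6) from each colour.
Σ min(cᵢ, 6) = 6 + 6 + 6 + 6 + 6 + 6 + 6 + 6 + 6 + 6 = 60.
Draw number 60 + 1 = 61 must push one box to 7.

61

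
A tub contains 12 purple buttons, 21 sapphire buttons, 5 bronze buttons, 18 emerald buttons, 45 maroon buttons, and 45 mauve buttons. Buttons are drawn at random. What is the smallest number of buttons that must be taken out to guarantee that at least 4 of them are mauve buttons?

In the worst case for collecting mauve buttons, every non-mauve button comes out first.
There are 12 + 21 + 5 + 18 + 45 = 101 non-mauve buttons altogether.
After those, each further button must be mauve, so 101 + 4 = 105 draws guarantee 4 mauve buttons.

105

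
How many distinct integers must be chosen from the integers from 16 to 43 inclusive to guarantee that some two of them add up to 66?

Two chosen integers sum to 66 exactly when both halves of some pair {x, 66−x} with 23 ≤ x ≤ 66−x ≤ 43 are chosen — 10 such pairs.
The remaining 8 elements (those with no distinct partner in range) can never complete a 66-sum, so the worst case takes all of them and one from each pair: 8 + 10 = 18.
The 19th integer has to be the second member of some pair, so 18 + 1 = 19.

19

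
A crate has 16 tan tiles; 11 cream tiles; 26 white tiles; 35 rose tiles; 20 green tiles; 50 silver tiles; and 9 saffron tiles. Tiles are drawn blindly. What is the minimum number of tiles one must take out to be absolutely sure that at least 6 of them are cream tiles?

162

In the worst case for collecting cream tiles, every non-cream tile comes out first.
There are 16 + 26 + 35 + 20 + 50 + 9 = 156 non-cream tiles altogether.
After those, each further tile must be cream, so 156 + 6 = 162 draws guarantee 6 cream tiles.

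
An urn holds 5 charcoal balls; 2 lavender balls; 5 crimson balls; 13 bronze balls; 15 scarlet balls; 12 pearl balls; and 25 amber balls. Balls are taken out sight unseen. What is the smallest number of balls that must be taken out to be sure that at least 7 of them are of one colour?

37

Put each drawn ball into a box by colour. The largest draw with every box below 7 takes min(count, 6) from each colour; colours with fewer than 6 contribute all they have.
Σ min(cᵢ, 6) = 5 + 2 + 5 + 6 + 6 + 6 + 6 = 36.
Draw number 36 + 1 = 37 must push one box to 7.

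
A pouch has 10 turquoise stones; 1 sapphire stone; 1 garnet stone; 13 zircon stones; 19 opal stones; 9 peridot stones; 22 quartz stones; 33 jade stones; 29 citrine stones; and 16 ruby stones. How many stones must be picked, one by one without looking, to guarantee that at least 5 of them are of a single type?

35

An adversary could hand out at most 4 stones per type (sapphire, garnet run out sooner): 4 + 1 + 1 + 4 + 4 + 4 + 4 + 4 + 4 + 4 = 34 stones and still no type has 5.
One more stone lands in a type already at 4, so 35 draws are enough and 34 are not.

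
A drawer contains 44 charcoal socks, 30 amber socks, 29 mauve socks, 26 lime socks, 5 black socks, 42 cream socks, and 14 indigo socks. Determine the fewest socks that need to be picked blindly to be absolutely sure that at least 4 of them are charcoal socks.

In the worst case for collecting charcoal socks, every non-charcoal sock comes out first.
There are 30 + 29 + 26 + 5 + 42 + 14 = 146 non-charcoal socks altogether.
After those, each further sock must be charcoal, so 146 + 4 = 150 draws guarantee 4 charcoal socks.

150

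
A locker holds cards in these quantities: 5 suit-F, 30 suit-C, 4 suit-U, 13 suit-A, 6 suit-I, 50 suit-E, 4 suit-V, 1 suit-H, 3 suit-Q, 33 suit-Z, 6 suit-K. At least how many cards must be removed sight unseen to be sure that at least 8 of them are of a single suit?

58

The 11 suits are the holes; the cards drawn are the pigeons.
To avoid 8 of any one suit, the worst case takes at most 7 of each suit, or every card of a suit that has fewer than 7.
That gives 5 + 7 + 4 + 7 + 6 + 7 + 4 + 1 + 3 + 7 + 6 = 57 cards with no suit reaching 8.
The next card forces some suit to 8, so 57 + 1 = 58.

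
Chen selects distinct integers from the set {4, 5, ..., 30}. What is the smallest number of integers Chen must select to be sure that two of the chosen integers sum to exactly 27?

18

A set avoiding the sum 27 can contain at most one of each pair {x, 27−x}, plus the 7 elements whose complement lies outside the range.
The integers 14, …, 30 (17 of them) are such a set: any two sum to at least 14+15 = 29 > 27.
Any 18th integer completes one of the 10 pairs, so 18 choices force a sum of 27.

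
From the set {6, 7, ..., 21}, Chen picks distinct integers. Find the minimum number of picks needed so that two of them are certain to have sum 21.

Two chosen integers sum to 21 exactly when both halves of some pair {x, 21−x} with 6 ≤ x ≤ 21−x ≤ 15 are chosen — 5 such pairs.
The remaining 6 elements (those with no distinct partner in range) can never complete a 21-sum, so the worst case takes all of them and one from each pair: 6 + 5 = 11.
Pigeonhole: the 12th integer has to be the second member of some pair, so 11 + 1 = 12.

12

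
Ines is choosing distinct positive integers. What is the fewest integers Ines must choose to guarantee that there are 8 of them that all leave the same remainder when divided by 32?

The 32 residue classes mod 32 are the pigeonholes.
With 224 integers one could put 7 in each residue class and have no class reach 8.
The 225th integer pushes some class to 8, so 32·7 + 1 = 225.

225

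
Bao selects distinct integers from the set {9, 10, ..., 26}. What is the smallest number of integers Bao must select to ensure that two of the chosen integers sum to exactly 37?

11

Group the elements by complementary pair {x, 37−x}: {11,26}, {12,25}, {13,24}, …, giving 8 two-element pairs and 2 integers whose partner 37−x falls outside [9,26].
Pigeonhole: treating each of those 10 groups as a pigeonhole, one can pick one integer per group — 10 integers — with no two summing to 37.
The 11th integer lands in an occupied pair, forcing a sum of 37.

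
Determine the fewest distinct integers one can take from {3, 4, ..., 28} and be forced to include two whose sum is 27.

Two chosen integers sum to 27 exactly when both halves of some pair {x, 27−x} with 3 ≤ x ≤ 27−x ≤ 24 are chosen — 11 such pairs.
The remaining 4 elements (those with no distinct partner in range) can never complete a 27-sum, so the worst case takes all of them and one from each pair: 4 + 11 = 15.
By pigeonhole, the 16th integer has to be the second member of some pair, so 15 + 1 = 16.

16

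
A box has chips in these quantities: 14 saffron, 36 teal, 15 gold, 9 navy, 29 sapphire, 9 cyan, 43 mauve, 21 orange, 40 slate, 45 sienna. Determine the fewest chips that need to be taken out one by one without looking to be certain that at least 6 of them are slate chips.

227

In the worst case for collecting slate chips, every non-slate chip comes out first.
There are 14 + 36 + 15 + 9 + 29 + 9 + 43 + 21 + 45 = 221 non-slate chips altogether.
After those, each further chip must be slate, so 221 + 6 = 227 draws guarantee 6 slate chips.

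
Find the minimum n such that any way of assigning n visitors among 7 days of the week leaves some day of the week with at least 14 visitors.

With 91 visitors one could put exactly 13 in each of the 7 days of the week, and no day of the week would reach 14.
Pigeonhole: one more visitor must land in a day of the week that already has 13, giving it 14.
So 7 × 13 + 1 = 92 visitors are required.

92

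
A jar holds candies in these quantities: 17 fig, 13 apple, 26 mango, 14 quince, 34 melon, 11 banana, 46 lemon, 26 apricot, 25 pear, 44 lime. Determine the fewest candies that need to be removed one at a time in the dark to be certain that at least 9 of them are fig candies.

In the worst case for collecting fig candies, every non-fig candy comes out first.
There are 13 + 26 + 14 + 34 + 11 + 46 + 26 + 25 + 44 = 239 non-fig candies altogether.
After those, each further candy must be fig, so 239 + 9 = 248 draws guarantee 9 fig candies.

248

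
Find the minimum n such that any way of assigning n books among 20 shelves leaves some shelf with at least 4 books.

With 60 books one could put exactly 3 in each of the 20 shelves, and no shelf would reach 4.
One more book must land in a shelf that already has 3, giving it 4.
So 20 × 3 + 1 = 61 books are required.

61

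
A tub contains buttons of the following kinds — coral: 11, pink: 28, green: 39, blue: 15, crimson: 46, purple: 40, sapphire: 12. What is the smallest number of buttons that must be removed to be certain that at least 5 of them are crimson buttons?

150

In the worst case for collecting crimson buttons, every non-crimson button comes out first.
There are 11 + 28 + 39 + 15 + 40 + 12 = 145 non-crimson buttons altogether.
After those, each further button must be crimson, so 145 + 5 = 150 draws guarantee 5 crimson buttons.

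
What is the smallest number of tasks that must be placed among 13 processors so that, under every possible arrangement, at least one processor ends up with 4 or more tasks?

40

With 39 tasks one could put exactly 3 in each of the 13 processors, and no processor would reach 4.
One more task must land in a processor that already has 3, giving it 4.
So 13 × 3 + 1 = 40 tasks are required.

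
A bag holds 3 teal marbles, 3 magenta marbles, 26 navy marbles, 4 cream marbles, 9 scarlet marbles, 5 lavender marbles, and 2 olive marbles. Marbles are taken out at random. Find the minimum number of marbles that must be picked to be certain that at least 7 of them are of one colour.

Put each drawn marble into a box by colour. The largest draw with every box below 7 takes min(count, 6) from each colour; colours with fewer than 6 contribute all they have.
Σ min(cᵢ, 6) = 3 + 3 + 6 + 4 + 6 + 5 + 2 = 29.
Draw number 29 + 1 = 30 must push one box to 7.

30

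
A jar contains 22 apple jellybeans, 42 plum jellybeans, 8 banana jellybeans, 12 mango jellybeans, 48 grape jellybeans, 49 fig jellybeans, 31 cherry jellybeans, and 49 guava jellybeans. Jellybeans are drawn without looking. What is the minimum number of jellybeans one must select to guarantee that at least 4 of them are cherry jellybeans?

234

In the worst case for collecting cherry jellybeans, every non-cherry jellybean comes out first.
There are 22 + 42 + 8 + 12 + 48 + 49 + 49 = 230 non-cherry jellybeans altogether.
After those, each further jellybean must be cherry, so 230 + 4 = 234 draws guarantee 4 cherry jellybeans.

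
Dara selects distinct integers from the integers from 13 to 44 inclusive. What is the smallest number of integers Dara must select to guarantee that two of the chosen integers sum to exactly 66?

22

Group the elements by complementary pair {x, 66−x}: {22,44}, {23,43}, {24,42}, …, giving 11 two-element pairs, the single value 33 (it cannot pair with itself since the integers are distinct), and 9 integers whose partner 66−x falls outside [13,44].
By the pigeonhole principle, treating each of those 21 groups as a pigeonhole, one can pick one integer per group — 21 integers — with no two summing to 66.
The 22nd integer lands in an occupied pair, forcing a sum of 66.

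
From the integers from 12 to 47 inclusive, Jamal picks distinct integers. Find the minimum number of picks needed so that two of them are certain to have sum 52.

Two chosen integers sum to 52 exactly when both halves of some pair {x, 52−x} with 12 ≤ x ≤ 52−x ≤ 40 are chosen — 14 such pairs.
The remaining 8 elements (those with no distinct partner in range) can never complete a 52-sum, so the worst case takes all of them and one from each pair: 8 + 14 = 22.
The 23rd integer has to be the second member of some pair, so 22 + 1 = 23.

23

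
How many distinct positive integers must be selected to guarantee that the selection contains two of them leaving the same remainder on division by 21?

The 21 residue classes mod 21 are the pigeonholes.
With 21 integers one could put 1 in each residue class and have no class reach 2.
The 22nd integer pushes some class to 2, so 21·1 + 1 = 22.

22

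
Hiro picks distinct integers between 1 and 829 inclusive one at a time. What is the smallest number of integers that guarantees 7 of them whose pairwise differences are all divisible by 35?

Integers whose pairwise differences are multiples of 35 are exactly those sharing a remainder mod 35. Pigeonhole: the 35 residue classes mod 35 are the pigeonholes.
With 210 integers one could put 6 in each residue class and have no class reach 7.
The 211th integer pushes some class to 7, so 35·6 + 1 = 211.

211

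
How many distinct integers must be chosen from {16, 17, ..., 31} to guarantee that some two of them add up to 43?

Group the elements by complementary pair {x, 43−x}: {16,27}, {17,26}, {18,25}, …, giving 6 two-element pairs and 4 integers whose partner 43−x falls outside [16,31].
Treating each of those 10 groups as a pigeonhole, one can pick one integer per group — 10 integers — with no two summing to 43.
The 11th integer lands in an occupied pair, forcing a sum of 43.

11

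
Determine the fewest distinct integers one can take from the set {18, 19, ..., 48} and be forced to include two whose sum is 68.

Group the elements by complementary pair {x, 68−x}: {20,48}, {21,47}, {22,46}, …, giving 14 two-element pairs, the single value 34 (it cannot pair with itself since the integers are distinct), and 2 integers whose partner 68−x falls outside [18,48].
Treating each of those 17 groups as a pigeonhole, one can pick one integer per group — 17 integers — with no two summing to 68.
The 18th integer lands in an occupied pair, forcing a sum of 68.

18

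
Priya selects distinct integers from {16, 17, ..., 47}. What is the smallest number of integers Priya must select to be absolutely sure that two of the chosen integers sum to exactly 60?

Two chosen integers sum to 60 exactly when both halves of some pair {x, 60−x} with 16 ≤ x ≤ 60−x ≤ 44 are chosen — 14 such pairs.
The remaining 4 elements (those with no distinct partner in range) can never complete a 60-sum, so the worst case takes all of them and one from each pair: 4 + 14 = 18.
By the pigeonhole principle, the 19th integer has to be the second member of some pair, so 18 + 1 = 19.

19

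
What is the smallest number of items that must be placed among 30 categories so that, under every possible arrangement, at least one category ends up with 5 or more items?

With 120 items one could put exactly 4 in each of the 30 categories, and no category would reach 5.
One more item must land in a category that already has 4, giving it 5.
So 30 × 4 + 1 = 121 items are required.

121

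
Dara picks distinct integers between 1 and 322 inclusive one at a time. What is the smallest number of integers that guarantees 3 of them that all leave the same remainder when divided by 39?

79

The 39 residue classes mod 39 are the pigeonholes.
With 78 integers one could put 2 in each residue class and have no class reach 3.
The 79th integer pushes some class to 3, so 39·2 + 1 = 79.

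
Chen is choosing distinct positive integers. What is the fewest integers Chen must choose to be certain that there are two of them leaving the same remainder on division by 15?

16

Pigeonhole: the 15 residue classes mod 15 are the pigeonholes.
With 15 integers one could put 1 in each residue class and have no class reach 2.
The 16th integer pushes some class to 2, so 15·1 + 1 = 16.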